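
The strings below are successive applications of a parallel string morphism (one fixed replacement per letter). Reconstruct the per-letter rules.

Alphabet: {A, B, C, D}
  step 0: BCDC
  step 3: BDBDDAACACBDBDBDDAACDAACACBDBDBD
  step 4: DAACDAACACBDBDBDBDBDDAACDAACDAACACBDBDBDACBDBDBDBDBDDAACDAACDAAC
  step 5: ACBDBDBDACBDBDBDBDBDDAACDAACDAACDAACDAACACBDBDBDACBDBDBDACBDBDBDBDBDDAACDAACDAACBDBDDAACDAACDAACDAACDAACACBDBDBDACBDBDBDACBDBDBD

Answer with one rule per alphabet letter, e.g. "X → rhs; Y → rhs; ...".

A->BD, B->DA, C->BD, D->AC

  step 4 ⇒ step 5: DAACDAACACBDBDBDBDBDDAACDAACDAACACBDBDBDACBDBDBDBDBDDAACDAACDAAC ⇒ AC·BD·BD·BD·AC·BD·BD·BD·BD·BD·DA·AC·DA·AC·DA·AC·DA·AC·DA·AC·AC·BD·BD·BD·AC·BD·BD·BD·AC·BD·BD·BD·BD·BD·DA·AC·DA·AC·DA·AC·BD·BD·DA·AC·DA·AC·DA·AC·DA·AC·DA·AC·AC·BD·BD·BD·AC·BD·BD·BD·AC·BD·BD·BD
    A ↦ BD
    B ↦ DA
    C ↦ BD
    D ↦ AC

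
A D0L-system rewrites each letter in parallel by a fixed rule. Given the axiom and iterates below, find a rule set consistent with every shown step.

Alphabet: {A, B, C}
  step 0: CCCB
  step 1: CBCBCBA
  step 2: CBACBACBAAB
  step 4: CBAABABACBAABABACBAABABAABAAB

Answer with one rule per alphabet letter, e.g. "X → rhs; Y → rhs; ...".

  step 1 ⇒ step 2: CBCBCBA ⇒ CB·A·CB·A·CB·A·AB
    A ↦ AB
    B ↦ A
    C ↦ CB

A->AB, B->A, C->CB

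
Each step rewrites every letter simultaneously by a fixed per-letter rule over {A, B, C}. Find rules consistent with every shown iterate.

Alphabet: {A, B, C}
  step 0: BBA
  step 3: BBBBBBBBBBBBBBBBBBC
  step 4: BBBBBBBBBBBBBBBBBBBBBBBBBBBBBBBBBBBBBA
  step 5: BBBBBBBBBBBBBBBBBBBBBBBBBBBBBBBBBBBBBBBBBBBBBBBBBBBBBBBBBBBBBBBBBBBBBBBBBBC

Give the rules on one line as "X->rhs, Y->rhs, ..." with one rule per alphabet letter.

  step 4 ⇒ step 5: BBBBBBBBBBBBBBBBBBBBBBBBBBBBBBBBBBBBBA ⇒ BB·BB·BB·BB·BB·BB·BB·BB·BB·BB·BB·BB·BB·BB·BB·BB·BB·BB·BB·BB·BB·BB·BB·BB·BB·BB·BB·BB·BB·BB·BB·BB·BB·BB·BB·BB·BB·C
    A ↦ C
    B ↦ BB
  step 3 ⇒ step 4: BBBBBBBBBBBBBBBBBBC ⇒ BB·BB·BB·BB·BB·BB·BB·BB·BB·BB·BB·BB·BB·BB·BB·BB·BB·BB·BA
    C ↦ BA

A->C, B->BB, C->BA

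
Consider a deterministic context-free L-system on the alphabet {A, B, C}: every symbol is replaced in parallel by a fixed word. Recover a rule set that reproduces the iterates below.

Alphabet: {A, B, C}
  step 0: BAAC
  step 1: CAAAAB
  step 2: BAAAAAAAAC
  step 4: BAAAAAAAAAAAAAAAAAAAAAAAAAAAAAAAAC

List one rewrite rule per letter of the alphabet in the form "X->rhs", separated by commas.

  step 1 ⇒ step 2: CAAAAB ⇒ B·AA·AA·AA·AA·C
    A ↦ AA
    B ↦ C
    C ↦ B

A->AA, B->C, C->B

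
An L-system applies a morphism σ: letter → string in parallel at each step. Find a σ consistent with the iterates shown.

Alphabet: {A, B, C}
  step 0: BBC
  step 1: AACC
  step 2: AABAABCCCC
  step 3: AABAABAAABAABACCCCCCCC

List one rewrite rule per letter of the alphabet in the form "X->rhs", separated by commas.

  step 2 ⇒ step 3: AABAABCCCC ⇒ AAB·AAB·A·AAB·AAB·A·CC·CC·CC·CC
    A ↦ AAB
    B ↦ A
    C ↦ CC

A->AAB, B->A, C->CC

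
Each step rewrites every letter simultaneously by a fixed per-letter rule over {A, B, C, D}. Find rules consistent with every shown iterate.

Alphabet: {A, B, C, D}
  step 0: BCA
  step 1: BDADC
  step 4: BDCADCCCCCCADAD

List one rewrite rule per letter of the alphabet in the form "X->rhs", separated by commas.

  step 0 ⇒ step 1: BCA ⇒ BD·AD·C
    A ↦ C
    B ↦ BD
    C ↦ AD
    D ↦ C  (constrained at step 1)

A->C, B->BD, C->AD, D->C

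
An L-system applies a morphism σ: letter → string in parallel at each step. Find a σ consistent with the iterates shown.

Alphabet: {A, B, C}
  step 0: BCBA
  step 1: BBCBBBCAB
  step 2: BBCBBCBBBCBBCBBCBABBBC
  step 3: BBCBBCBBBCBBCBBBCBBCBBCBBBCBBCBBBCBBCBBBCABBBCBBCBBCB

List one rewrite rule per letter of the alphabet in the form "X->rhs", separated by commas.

A->AB, B->BBC, C->B

  step 2 ⇒ step 3: BBCBBCBBBCBBCBBCBABBBC ⇒ BBC·BBC·B·BBC·BBC·B·BBC·BBC·BBC·B·BBC·BBC·B·BBC·BBC·B·BBC·AB·BBC·BBC·BBC·B
    A ↦ AB
    B ↦ BBC
    C ↦ B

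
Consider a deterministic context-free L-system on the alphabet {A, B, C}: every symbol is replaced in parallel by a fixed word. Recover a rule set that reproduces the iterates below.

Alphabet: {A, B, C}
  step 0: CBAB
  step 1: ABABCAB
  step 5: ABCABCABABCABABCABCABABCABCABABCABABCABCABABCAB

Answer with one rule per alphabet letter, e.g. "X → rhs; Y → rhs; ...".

A->C, B->AB, C->AB

  step 0 ⇒ step 1: CBAB ⇒ AB·AB·C·AB
    A ↦ C
    B ↦ AB
    C ↦ AB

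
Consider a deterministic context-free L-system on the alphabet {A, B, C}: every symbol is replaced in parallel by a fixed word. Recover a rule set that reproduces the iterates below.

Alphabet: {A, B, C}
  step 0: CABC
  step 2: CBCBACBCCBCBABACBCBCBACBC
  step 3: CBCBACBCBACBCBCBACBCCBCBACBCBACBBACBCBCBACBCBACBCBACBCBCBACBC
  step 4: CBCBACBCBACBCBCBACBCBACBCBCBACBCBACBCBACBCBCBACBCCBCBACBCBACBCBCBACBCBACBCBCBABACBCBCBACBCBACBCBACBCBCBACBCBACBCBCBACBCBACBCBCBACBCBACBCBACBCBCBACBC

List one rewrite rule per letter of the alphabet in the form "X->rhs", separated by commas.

A->CB, B->BA, C->CBC

  step 3 ⇒ step 4: CBCBACBCBACBCBCBACBCCBCBACBCBACBBACBCBCBACBCBACBCBACBCBCBACBC ⇒ CBC·BA·CBC·BA·CB·CBC·BA·CBC·BA·CB·CBC·BA·CBC·BA·CBC·BA·CB·CBC·BA·CBC·CBC·BA·CBC·BA·CB·CBC·BA·CBC·BA·CB·CBC·BA·BA·CB·CBC·BA·CBC·BA·CBC·BA·CB·CBC·BA·CBC·BA·CB·CBC·BA·CBC·BA·CB·CBC·BA·CBC·BA·CBC·BA·CB·CBC·BA·CBC
    A ↦ CB
    B ↦ BA
    C ↦ CBC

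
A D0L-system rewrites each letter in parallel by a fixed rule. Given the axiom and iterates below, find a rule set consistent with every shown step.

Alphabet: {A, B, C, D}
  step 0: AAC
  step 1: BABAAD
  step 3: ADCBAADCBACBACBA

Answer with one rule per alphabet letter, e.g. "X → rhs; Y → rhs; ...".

  step 0 ⇒ step 1: AAC ⇒ BA·BA·AD
    A ↦ BA
    C ↦ AD
    B ↦ C  (constrained at step 1)
    D ↦ BA  (constrained at step 1)

A->BA, B->C, C->AD, D->BA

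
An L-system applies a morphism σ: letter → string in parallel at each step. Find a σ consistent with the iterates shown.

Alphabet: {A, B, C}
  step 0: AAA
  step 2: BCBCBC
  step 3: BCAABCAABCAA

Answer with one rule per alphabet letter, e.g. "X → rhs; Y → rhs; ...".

A->B, B->BC, C->AA

  step 2 ⇒ step 3: BCBCBC ⇒ BC·AA·BC·AA·BC·AA
    B ↦ BC
    C ↦ AA
    A ↦ B  (constrained at step 0)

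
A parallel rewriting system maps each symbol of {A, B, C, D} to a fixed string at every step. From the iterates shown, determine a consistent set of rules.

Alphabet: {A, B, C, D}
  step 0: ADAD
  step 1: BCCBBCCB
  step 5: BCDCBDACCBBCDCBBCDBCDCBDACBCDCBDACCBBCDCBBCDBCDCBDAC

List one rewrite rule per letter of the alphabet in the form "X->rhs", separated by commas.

  step 0 ⇒ step 1: ADAD ⇒ BC·CB·BC·CB
    A ↦ BC
    D ↦ CB
    B ↦ AC  (constrained at step 1)
    C ↦ D  (constrained at step 1)

A->BC, B->AC, C->D, D->CB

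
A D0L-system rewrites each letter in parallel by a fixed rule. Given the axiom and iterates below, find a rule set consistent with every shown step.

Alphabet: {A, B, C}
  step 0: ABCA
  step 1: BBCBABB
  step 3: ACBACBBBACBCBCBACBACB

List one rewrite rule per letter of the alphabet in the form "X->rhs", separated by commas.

  step 0 ⇒ step 1: ABCA ⇒ BB·CB·A·BB
    A ↦ BB
    B ↦ CB
    C ↦ A

A->BB, B->CB, C->A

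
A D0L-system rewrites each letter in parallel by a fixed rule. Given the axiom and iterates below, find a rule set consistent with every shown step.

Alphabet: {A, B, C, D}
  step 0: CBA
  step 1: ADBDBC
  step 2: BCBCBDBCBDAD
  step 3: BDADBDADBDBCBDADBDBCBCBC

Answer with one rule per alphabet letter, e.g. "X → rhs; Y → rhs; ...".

A->BC, B->BD, C->AD, D->BC

  step 2 ⇒ step 3: BCBCBDBCBDAD ⇒ BD·AD·BD·AD·BD·BC·BD·AD·BD·BC·BC·BC
    A ↦ BC
    B ↦ BD
    C ↦ AD
    D ↦ BC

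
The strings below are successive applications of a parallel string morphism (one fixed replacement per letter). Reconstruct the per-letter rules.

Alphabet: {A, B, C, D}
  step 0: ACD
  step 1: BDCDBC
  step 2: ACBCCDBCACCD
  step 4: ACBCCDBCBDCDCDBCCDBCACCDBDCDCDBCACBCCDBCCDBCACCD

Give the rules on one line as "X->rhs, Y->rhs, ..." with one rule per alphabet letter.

  step 1 ⇒ step 2: BDCDBC ⇒ AC·BC·CD·BC·AC·CD
    B ↦ AC
    C ↦ CD
    D ↦ BC
  step 0 ⇒ step 1: ACD ⇒ BD·CD·BC
    A ↦ BD

A->BD, B->AC, C->CD, D->BC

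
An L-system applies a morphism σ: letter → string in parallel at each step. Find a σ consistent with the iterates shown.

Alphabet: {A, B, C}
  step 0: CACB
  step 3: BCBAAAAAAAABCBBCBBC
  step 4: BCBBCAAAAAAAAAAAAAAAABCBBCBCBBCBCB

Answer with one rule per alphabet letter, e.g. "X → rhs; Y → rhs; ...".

A->AA, B->BC, C->B

  step 3 ⇒ step 4: BCBAAAAAAAABCBBCBBC ⇒ BC·B·BC·AA·AA·AA·AA·AA·AA·AA·AA·BC·B·BC·BC·B·BC·BC·B
    A ↦ AA
    B ↦ BC
    C ↦ B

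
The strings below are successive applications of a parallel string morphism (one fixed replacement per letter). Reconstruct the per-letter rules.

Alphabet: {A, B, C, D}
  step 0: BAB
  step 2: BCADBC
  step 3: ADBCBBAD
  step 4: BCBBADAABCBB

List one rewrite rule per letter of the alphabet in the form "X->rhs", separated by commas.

A->BC, B->A, C->D, D->BB

  step 3 ⇒ step 4: ADBCBBAD ⇒ BC·BB·A·D·A·A·BC·BB
    A ↦ BC
    B ↦ A
    C ↦ D
    D ↦ BB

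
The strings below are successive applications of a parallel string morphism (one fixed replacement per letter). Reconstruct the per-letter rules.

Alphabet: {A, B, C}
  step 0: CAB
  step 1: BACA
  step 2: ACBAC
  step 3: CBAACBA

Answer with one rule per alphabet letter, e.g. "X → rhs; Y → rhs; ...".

A->C, B->A, C->BA

  step 2 ⇒ step 3: ACBAC ⇒ C·BA·A·C·BA
    A ↦ C
    B ↦ A
    C ↦ BA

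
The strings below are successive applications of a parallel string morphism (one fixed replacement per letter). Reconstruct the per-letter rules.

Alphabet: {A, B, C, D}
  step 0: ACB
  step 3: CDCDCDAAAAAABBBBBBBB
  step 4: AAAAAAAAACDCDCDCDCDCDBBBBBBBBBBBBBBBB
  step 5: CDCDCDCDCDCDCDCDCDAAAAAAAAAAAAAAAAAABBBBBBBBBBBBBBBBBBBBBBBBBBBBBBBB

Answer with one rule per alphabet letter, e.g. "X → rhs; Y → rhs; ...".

  step 4 ⇒ step 5: AAAAAAAAACDCDCDCDCDCDBBBBBBBBBBBBBBBB ⇒ CD·CD·CD·CD·CD·CD·CD·CD·CD·AA·A·AA·A·AA·A·AA·A·AA·A·AA·A·BB·BB·BB·BB·BB·BB·BB·BB·BB·BB·BB·BB·BB·BB·BB·BB
    A ↦ CD
    B ↦ BB
    C ↦ AA
    D ↦ A

A->CD, B->BB, C->AA, D->A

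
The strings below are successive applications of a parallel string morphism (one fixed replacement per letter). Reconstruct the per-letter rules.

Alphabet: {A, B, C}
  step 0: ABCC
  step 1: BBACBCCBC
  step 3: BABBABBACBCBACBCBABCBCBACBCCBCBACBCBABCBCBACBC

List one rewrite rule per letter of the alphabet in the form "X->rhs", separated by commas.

A->B, B->BA, C->CBC

  step 0 ⇒ step 1: ABCC ⇒ B·BA·CBC·CBC
    A ↦ B
    B ↦ BA
    C ↦ CBC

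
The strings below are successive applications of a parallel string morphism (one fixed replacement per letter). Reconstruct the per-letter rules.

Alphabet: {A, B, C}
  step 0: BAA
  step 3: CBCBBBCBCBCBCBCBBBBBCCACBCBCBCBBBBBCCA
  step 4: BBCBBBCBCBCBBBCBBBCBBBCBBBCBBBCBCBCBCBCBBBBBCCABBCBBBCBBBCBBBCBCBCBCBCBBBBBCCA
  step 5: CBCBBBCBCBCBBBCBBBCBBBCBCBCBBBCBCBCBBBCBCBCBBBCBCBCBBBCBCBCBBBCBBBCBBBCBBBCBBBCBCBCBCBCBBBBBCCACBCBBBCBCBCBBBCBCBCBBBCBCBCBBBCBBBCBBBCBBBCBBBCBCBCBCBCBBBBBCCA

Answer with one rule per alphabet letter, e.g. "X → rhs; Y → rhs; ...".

A->CCA, B->CB, C->BB

  step 4 ⇒ step 5: BBCBBBCBCBCBBBCBBBCBBBCBBBCBBBCBCBCBCBCBBBBBCCABBCBBBCBBBCBBBCBCBCBCBCBBBBBCCA ⇒ CB·CB·BB·CB·CB·CB·BB·CB·BB·CB·BB·CB·CB·CB·BB·CB·CB·CB·BB·CB·CB·CB·BB·CB·CB·CB·BB·CB·CB·CB·BB·CB·BB·CB·BB·CB·BB·CB·BB·CB·CB·CB·CB·CB·BB·BB·CCA·CB·CB·BB·CB·CB·CB·BB·CB·CB·CB·BB·CB·CB·CB·BB·CB·BB·CB·BB·CB·BB·CB·BB·CB·CB·CB·CB·CB·BB·BB·CCA
    A ↦ CCA
    B ↦ CB
    C ↦ BB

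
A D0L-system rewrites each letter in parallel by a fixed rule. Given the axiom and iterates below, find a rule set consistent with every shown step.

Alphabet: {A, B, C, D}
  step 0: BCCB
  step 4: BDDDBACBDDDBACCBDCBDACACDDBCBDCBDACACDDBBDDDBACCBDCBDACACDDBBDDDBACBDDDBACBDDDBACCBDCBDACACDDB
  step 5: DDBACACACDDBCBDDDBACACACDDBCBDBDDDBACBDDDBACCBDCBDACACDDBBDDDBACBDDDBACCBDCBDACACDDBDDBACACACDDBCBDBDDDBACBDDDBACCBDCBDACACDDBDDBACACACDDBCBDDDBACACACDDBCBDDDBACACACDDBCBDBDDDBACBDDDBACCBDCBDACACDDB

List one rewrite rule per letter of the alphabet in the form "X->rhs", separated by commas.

  step 4 ⇒ step 5: BDDDBACBDDDBACCBDCBDACACDDBCBDCBDACACDDBBDDDBACCBDCBDACACDDBBDDDBACBDDDBACBDDDBACCBDCBDACACDDB ⇒ DDB·AC·AC·AC·DDB·C·BD·DDB·AC·AC·AC·DDB·C·BD·BD·DDB·AC·BD·DDB·AC·C·BD·C·BD·AC·AC·DDB·BD·DDB·AC·BD·DDB·AC·C·BD·C·BD·AC·AC·DDB·DDB·AC·AC·AC·DDB·C·BD·BD·DDB·AC·BD·DDB·AC·C·BD·C·BD·AC·AC·DDB·DDB·AC·AC·AC·DDB·C·BD·DDB·AC·AC·AC·DDB·C·BD·DDB·AC·AC·AC·DDB·C·BD·BD·DDB·AC·BD·DDB·AC·C·BD·C·BD·AC·AC·DDB
    A ↦ C
    B ↦ DDB
    C ↦ BD
    D ↦ AC

A->C, B->DDB, C->BD, D->AC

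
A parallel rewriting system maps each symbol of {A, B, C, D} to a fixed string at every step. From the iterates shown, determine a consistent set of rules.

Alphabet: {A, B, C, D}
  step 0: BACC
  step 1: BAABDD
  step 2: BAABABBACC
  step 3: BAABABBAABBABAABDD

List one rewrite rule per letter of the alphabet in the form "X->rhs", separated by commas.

A->AB, B->BA, C->D, D->C

  step 2 ⇒ step 3: BAABABBACC ⇒ BA·AB·AB·BA·AB·BA·BA·AB·D·D
    A ↦ AB
    B ↦ BA
    C ↦ D
  step 1 ⇒ step 2: BAABDD ⇒ BA·AB·AB·BA·C·C
    D ↦ C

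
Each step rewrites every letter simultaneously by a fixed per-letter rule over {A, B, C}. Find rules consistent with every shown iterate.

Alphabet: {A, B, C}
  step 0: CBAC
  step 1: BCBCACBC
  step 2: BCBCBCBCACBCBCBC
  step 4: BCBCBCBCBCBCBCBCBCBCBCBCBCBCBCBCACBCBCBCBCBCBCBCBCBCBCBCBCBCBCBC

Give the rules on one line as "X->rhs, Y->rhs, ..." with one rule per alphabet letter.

  step 1 ⇒ step 2: BCBCACBC ⇒ BC·BC·BC·BC·AC·BC·BC·BC
    A ↦ AC
    B ↦ BC
    C ↦ BC

A->AC, B->BC, C->BC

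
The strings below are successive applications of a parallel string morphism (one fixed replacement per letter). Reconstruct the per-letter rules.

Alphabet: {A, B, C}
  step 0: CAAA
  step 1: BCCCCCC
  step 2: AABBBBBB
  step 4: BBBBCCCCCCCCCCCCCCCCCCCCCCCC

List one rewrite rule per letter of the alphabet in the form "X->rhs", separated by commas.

  step 1 ⇒ step 2: BCCCCCC ⇒ AA·B·B·B·B·B·B
    B ↦ AA
    C ↦ B
  step 0 ⇒ step 1: CAAA ⇒ B·CC·CC·CC
    A ↦ CC

A->CC, B->AA, C->B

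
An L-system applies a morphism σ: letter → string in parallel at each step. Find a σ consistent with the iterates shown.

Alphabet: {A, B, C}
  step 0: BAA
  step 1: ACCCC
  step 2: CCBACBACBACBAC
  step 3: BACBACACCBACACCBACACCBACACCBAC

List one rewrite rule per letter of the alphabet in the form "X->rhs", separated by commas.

  step 2 ⇒ step 3: CCBACBACBACBAC ⇒ BAC·BAC·A·CC·BAC·A·CC·BAC·A·CC·BAC·A·CC·BAC
    A ↦ CC
    B ↦ A
    C ↦ BAC

A->CC, B->A, C->BAC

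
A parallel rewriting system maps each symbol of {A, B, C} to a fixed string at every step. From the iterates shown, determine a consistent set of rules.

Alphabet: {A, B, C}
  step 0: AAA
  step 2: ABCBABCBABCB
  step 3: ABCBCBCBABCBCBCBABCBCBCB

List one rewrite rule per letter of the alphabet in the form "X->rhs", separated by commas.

  step 2 ⇒ step 3: ABCBABCBABCB ⇒ AB·CB·CB·CB·AB·CB·CB·CB·AB·CB·CB·CB
    A ↦ AB
    B ↦ CB
    C ↦ CB

A->AB, B->CB, C->CB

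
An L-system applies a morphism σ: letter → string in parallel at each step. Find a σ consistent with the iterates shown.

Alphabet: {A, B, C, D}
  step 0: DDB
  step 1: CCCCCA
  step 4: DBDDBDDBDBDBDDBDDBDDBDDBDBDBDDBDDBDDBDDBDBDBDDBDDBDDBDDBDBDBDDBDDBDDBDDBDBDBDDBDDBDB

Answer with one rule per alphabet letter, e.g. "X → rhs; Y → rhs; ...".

A->B, B->CA, C->DBD, D->CC

  step 0 ⇒ step 1: DDB ⇒ CC·CC·CA
    B ↦ CA
    D ↦ CC
    A ↦ B  (constrained at step 1)
    C ↦ DBD  (constrained at step 1)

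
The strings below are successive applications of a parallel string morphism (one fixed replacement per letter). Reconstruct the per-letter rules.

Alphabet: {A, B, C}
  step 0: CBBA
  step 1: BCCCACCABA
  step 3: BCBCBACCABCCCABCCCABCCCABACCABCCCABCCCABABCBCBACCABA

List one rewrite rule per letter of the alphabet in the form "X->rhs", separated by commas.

A->BA, B->CCA, C->BC

  step 0 ⇒ step 1: CBBA ⇒ BC·CCA·CCA·BA
    A ↦ BA
    B ↦ CCA
    C ↦ BC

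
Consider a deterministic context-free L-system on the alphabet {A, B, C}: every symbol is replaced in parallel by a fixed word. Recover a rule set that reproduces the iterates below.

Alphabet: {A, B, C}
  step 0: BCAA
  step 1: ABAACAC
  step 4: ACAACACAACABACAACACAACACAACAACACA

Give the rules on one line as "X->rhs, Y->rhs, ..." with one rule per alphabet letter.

A->AC, B->AB, C->A

  step 0 ⇒ step 1: BCAA ⇒ AB·A·AC·AC
    A ↦ AC
    B ↦ AB
    C ↦ A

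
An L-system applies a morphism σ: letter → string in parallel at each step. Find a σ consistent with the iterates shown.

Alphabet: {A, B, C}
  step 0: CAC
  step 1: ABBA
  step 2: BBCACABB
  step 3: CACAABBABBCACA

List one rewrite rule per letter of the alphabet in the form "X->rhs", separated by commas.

A->BB, B->CA, C->A

  step 2 ⇒ step 3: BBCACABB ⇒ CA·CA·A·BB·A·BB·CA·CA
    A ↦ BB
    B ↦ CA
    C ↦ A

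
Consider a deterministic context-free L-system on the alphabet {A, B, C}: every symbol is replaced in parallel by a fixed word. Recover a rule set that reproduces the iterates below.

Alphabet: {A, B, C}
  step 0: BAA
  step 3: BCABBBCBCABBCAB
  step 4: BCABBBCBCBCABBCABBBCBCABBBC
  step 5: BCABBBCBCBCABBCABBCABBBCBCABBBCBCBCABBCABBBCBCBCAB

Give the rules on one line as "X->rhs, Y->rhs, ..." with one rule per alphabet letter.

  step 4 ⇒ step 5: BCABBBCBCBCABBCABBBCBCABBBC ⇒ BC·AB·B·BC·BC·BC·AB·BC·AB·BC·AB·B·BC·BC·AB·B·BC·BC·BC·AB·BC·AB·B·BC·BC·BC·AB
    A ↦ B
    B ↦ BC
    C ↦ AB

A->B, B->BC, C->AB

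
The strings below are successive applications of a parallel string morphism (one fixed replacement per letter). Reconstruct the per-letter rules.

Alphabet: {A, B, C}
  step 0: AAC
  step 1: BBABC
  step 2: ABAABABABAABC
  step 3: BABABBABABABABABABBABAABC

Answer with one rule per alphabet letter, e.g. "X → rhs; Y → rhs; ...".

A->B, B->ABA, C->ABC

  step 2 ⇒ step 3: ABAABABABAABC ⇒ B·ABA·B·B·ABA·B·ABA·B·ABA·B·B·ABA·ABC
    A ↦ B
    B ↦ ABA
    C ↦ ABC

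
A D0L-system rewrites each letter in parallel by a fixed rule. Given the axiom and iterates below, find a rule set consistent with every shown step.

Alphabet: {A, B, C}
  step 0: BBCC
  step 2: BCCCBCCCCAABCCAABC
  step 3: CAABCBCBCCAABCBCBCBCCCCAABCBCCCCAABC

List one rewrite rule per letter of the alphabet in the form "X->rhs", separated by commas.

  step 2 ⇒ step 3: BCCCBCCCCAABCCAABC ⇒ CAA·BC·BC·BC·CAA·BC·BC·BC·BC·C·C·CAA·BC·BC·C·C·CAA·BC
    A ↦ C
    B ↦ CAA
    C ↦ BC

A->C, B->CAA, C->BC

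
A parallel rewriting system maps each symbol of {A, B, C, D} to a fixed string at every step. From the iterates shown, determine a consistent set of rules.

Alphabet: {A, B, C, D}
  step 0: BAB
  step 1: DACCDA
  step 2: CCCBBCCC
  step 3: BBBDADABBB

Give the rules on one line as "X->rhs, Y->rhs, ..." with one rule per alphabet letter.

A->CC, B->DA, C->B, D->C

  step 2 ⇒ step 3: CCCBBCCC ⇒ B·B·B·DA·DA·B·B·B
    B ↦ DA
    C ↦ B
  step 0 ⇒ step 1: BAB ⇒ DA·CC·DA
    A ↦ CC
  step 1 ⇒ step 2: DACCDA ⇒ C·CC·B·B·C·CC
    D ↦ C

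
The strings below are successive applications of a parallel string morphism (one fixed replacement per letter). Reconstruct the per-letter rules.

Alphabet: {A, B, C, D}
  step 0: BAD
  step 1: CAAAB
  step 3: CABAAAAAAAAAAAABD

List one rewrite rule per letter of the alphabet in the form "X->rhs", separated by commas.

  step 0 ⇒ step 1: BAD ⇒ C·AA·AB
    A ↦ AA
    B ↦ C
    D ↦ AB
    C ↦ BD  (constrained at step 1)

A->AA, B->C, C->BD, D->AB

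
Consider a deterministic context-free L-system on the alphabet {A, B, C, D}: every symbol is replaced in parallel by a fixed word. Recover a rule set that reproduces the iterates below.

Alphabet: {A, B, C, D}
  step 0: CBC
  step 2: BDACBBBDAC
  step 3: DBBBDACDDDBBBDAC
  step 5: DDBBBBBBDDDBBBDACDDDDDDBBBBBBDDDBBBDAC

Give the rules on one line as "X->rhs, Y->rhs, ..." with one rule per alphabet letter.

  step 2 ⇒ step 3: BDACBBBDAC ⇒ D·BB·BD·AC·D·D·D·BB·BD·AC
    A ↦ BD
    B ↦ D
    C ↦ AC
    D ↦ BB

A->BD, B->D, C->AC, D->BB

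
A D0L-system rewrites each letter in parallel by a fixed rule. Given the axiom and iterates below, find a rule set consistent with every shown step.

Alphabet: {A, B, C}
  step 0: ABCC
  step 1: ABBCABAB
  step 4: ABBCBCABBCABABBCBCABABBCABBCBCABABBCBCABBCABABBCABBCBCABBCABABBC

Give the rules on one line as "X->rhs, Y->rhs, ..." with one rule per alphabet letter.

  step 0 ⇒ step 1: ABCC ⇒ AB·BC·AB·AB
    A ↦ AB
    B ↦ BC
    C ↦ AB

A->AB, B->BC, C->AB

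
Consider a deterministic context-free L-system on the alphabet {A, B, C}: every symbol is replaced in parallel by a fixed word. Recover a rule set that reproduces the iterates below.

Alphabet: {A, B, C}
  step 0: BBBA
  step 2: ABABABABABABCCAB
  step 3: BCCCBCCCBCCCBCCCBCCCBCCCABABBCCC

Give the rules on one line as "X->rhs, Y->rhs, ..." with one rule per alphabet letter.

A->BC, B->CC, C->AB

  step 2 ⇒ step 3: ABABABABABABCCAB ⇒ BC·CC·BC·CC·BC·CC·BC·CC·BC·CC·BC·CC·AB·AB·BC·CC
    A ↦ BC
    B ↦ CC
    C ↦ AB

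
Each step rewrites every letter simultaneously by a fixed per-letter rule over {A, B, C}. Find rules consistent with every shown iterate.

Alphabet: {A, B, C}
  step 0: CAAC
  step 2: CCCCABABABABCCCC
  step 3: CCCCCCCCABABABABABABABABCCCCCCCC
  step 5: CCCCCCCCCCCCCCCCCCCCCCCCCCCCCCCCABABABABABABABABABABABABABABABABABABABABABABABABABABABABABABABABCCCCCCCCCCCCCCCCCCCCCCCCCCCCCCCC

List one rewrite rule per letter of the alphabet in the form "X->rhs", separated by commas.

  step 2 ⇒ step 3: CCCCABABABABCCCC ⇒ CC·CC·CC·CC·AB·AB·AB·AB·AB·AB·AB·AB·CC·CC·CC·CC
    A ↦ AB
    B ↦ AB
    C ↦ CC

A->AB, B->AB, C->CC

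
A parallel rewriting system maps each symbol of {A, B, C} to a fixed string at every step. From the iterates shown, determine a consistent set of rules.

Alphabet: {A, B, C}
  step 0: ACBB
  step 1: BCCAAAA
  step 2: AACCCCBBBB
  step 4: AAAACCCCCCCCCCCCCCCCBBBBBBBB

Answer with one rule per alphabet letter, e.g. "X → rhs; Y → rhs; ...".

A->B, B->AA, C->CC

  step 1 ⇒ step 2: BCCAAAA ⇒ AA·CC·CC·B·B·B·B
    A ↦ B
    B ↦ AA
    C ↦ CC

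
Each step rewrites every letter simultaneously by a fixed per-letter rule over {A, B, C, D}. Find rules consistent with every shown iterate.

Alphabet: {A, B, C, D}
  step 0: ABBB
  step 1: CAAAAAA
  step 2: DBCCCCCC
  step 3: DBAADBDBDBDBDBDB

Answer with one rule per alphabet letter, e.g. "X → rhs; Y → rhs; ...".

A->C, B->AA, C->DB, D->DB

  step 2 ⇒ step 3: DBCCCCCC ⇒ DB·AA·DB·DB·DB·DB·DB·DB
    B ↦ AA
    C ↦ DB
    D ↦ DB
  step 0 ⇒ step 1: ABBB ⇒ C·AA·AA·AA
    A ↦ C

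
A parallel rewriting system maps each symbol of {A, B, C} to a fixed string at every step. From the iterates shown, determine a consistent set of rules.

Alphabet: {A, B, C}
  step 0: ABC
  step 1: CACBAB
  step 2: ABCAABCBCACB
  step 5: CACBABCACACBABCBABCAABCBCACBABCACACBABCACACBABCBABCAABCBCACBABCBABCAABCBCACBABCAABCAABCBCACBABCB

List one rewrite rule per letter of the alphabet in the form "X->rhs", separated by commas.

  step 1 ⇒ step 2: CACBAB ⇒ AB·CA·AB·CB·CA·CB
    A ↦ CA
    B ↦ CB
    C ↦ AB

A->CA, B->CB, C->AB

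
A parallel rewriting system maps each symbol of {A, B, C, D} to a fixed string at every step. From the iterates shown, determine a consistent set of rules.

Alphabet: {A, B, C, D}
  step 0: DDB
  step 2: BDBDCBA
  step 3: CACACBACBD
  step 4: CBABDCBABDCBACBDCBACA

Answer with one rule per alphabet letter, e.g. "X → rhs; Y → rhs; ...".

  step 3 ⇒ step 4: CACACBACBD ⇒ CBA·BD·CBA·BD·CBA·C·BD·CBA·C·A
    A ↦ BD
    B ↦ C
    C ↦ CBA
    D ↦ A

A->BD, B->C, C->CBA, D->A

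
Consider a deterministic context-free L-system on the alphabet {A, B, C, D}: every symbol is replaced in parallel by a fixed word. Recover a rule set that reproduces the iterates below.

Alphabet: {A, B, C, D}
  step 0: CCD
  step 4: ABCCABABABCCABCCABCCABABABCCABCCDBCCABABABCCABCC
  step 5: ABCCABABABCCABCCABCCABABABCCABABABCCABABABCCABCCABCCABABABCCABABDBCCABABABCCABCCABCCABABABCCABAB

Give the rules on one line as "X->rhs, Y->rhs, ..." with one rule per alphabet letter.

A->AB, B->CC, C->AB, D->DB

  step 4 ⇒ step 5: ABCCABABABCCABCCABCCABABABCCABCCDBCCABABABCCABCC ⇒ AB·CC·AB·AB·AB·CC·AB·CC·AB·CC·AB·AB·AB·CC·AB·AB·AB·CC·AB·AB·AB·CC·AB·CC·AB·CC·AB·AB·AB·CC·AB·AB·DB·CC·AB·AB·AB·CC·AB·CC·AB·CC·AB·AB·AB·CC·AB·AB
    A ↦ AB
    B ↦ CC
    C ↦ AB
    D ↦ DB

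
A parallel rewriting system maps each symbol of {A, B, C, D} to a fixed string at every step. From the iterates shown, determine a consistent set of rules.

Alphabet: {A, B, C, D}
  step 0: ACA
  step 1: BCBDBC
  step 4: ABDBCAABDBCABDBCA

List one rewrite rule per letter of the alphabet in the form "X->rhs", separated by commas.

A->BC, B->A, C->BD, D->B

  step 0 ⇒ step 1: ACA ⇒ BC·BD·BC
    A ↦ BC
    C ↦ BD
    B ↦ A  (constrained at step 1)
    D ↦ B  (constrained at step 1)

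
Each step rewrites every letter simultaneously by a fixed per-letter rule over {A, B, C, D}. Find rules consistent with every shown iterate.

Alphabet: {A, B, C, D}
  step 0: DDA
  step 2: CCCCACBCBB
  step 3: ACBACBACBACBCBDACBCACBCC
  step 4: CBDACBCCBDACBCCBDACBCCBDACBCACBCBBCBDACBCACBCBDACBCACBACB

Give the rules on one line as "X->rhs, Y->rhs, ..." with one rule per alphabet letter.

A->CBD, B->C, C->ACB, D->BB

  step 3 ⇒ step 4: ACBACBACBACBCBDACBCACBCC ⇒ CBD·ACB·C·CBD·ACB·C·CBD·ACB·C·CBD·ACB·C·ACB·C·BB·CBD·ACB·C·ACB·CBD·ACB·C·ACB·ACB
    A ↦ CBD
    B ↦ C
    C ↦ ACB
    D ↦ BB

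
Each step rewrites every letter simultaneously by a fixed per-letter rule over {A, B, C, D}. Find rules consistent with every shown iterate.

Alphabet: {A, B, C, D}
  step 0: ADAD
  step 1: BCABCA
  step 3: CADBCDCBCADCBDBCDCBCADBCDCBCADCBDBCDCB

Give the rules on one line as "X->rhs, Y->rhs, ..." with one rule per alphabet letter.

A->B, B->DCB, C->DBC, D->CA

  step 0 ⇒ step 1: ADAD ⇒ B·CA·B·CA
    A ↦ B
    D ↦ CA
    B ↦ DCB  (constrained at step 1)
    C ↦ DBC  (constrained at step 1)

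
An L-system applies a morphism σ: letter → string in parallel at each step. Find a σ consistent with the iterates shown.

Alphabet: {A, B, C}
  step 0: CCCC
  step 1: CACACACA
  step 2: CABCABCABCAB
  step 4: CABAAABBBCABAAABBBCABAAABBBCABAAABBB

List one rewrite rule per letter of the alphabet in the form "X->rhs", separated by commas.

  step 1 ⇒ step 2: CACACACA ⇒ CA·B·CA·B·CA·B·CA·B
    A ↦ B
    C ↦ CA
    B ↦ AAA  (constrained at step 2)

A->B, B->AAA, C->CA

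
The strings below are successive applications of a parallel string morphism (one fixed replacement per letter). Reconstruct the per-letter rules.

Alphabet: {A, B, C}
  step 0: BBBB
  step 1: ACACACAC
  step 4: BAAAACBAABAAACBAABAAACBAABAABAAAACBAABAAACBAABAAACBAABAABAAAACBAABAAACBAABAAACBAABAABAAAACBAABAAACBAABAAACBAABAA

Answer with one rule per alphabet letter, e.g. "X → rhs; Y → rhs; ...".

A->BAA, B->AC, C->A

  step 0 ⇒ step 1: BBBB ⇒ AC·AC·AC·AC
    B ↦ AC
    A ↦ BAA  (constrained at step 1)
    C ↦ A  (constrained at step 1)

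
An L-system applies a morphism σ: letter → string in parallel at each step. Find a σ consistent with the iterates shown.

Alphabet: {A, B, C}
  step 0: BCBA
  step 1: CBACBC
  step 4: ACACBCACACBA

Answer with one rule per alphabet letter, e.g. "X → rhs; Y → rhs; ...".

  step 0 ⇒ step 1: BCBA ⇒ CB·A·CB·C
    A ↦ C
    B ↦ CB
    C ↦ A

A->C, B->CB, C->A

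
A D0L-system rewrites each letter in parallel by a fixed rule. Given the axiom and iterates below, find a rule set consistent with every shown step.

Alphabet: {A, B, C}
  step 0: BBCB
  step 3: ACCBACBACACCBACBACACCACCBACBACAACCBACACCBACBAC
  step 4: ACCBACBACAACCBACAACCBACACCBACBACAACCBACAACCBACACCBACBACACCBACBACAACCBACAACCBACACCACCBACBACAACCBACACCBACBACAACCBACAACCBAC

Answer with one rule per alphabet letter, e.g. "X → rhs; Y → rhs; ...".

  step 3 ⇒ step 4: ACCBACBACACCBACBACACCACCBACBACAACCBACACCBACBAC ⇒ ACC·BAC·BAC·A·ACC·BAC·A·ACC·BAC·ACC·BAC·BAC·A·ACC·BAC·A·ACC·BAC·ACC·BAC·BAC·ACC·BAC·BAC·A·ACC·BAC·A·ACC·BAC·ACC·ACC·BAC·BAC·A·ACC·BAC·ACC·BAC·BAC·A·ACC·BAC·A·ACC·BAC
    A ↦ ACC
    B ↦ A
    C ↦ BAC

A->ACC, B->A, C->BAC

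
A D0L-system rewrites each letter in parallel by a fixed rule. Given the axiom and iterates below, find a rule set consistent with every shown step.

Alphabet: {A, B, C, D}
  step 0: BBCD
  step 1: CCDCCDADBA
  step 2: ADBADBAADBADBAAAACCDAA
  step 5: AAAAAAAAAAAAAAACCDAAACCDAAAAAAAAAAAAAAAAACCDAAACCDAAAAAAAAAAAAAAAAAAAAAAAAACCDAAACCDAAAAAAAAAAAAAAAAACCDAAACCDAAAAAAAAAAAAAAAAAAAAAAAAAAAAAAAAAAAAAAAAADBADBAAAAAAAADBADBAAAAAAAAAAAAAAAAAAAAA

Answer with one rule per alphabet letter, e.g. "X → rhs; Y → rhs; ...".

A->AA, B->CCD, C->ADB, D->A

  step 1 ⇒ step 2: CCDCCDADBA ⇒ ADB·ADB·A·ADB·ADB·A·AA·A·CCD·AA
    A ↦ AA
    B ↦ CCD
    C ↦ ADB
    D ↦ A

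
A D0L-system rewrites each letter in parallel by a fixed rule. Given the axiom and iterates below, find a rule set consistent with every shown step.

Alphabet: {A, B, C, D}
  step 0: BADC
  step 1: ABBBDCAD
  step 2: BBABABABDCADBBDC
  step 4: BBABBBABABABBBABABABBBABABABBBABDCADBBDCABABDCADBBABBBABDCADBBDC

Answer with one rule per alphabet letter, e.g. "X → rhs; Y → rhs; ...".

A->BB, B->AB, C->AD, D->DC

  step 1 ⇒ step 2: ABBBDCAD ⇒ BB·AB·AB·AB·DC·AD·BB·DC
    A ↦ BB
    B ↦ AB
    C ↦ AD
    D ↦ DC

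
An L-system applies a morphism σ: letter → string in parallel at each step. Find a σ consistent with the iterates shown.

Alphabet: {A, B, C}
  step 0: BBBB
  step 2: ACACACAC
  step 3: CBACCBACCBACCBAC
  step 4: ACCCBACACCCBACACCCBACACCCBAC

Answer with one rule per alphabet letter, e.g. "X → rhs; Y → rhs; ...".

A->CB, B->C, C->AC

  step 3 ⇒ step 4: CBACCBACCBACCBAC ⇒ AC·C·CB·AC·AC·C·CB·AC·AC·C·CB·AC·AC·C·CB·AC
    A ↦ CB
    B ↦ C
    C ↦ AC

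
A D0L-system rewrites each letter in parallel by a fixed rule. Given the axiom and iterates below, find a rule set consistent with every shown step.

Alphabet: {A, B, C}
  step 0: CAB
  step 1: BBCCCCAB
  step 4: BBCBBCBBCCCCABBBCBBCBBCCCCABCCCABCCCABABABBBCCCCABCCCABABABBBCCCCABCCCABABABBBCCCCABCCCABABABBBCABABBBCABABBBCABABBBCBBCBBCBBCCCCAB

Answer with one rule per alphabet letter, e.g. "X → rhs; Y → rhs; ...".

A->CCC, B->AB, C->BBC

  step 0 ⇒ step 1: CAB ⇒ BBC·CCC·AB
    A ↦ CCC
    B ↦ AB
    C ↦ BBC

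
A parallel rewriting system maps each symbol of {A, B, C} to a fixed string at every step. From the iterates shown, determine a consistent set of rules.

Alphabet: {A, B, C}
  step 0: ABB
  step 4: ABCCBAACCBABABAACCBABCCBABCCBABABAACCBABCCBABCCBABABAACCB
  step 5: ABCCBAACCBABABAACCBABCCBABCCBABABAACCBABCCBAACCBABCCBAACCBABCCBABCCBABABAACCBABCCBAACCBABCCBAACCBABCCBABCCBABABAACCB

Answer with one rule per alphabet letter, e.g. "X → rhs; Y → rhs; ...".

A->AB, B->CCB, C->A

  step 4 ⇒ step 5: ABCCBAACCBABABAACCBABCCBABCCBABABAACCBABCCBABCCBABABAACCB ⇒ AB·CCB·A·A·CCB·AB·AB·A·A·CCB·AB·CCB·AB·CCB·AB·AB·A·A·CCB·AB·CCB·A·A·CCB·AB·CCB·A·A·CCB·AB·CCB·AB·CCB·AB·AB·A·A·CCB·AB·CCB·A·A·CCB·AB·CCB·A·A·CCB·AB·CCB·AB·CCB·AB·AB·A·A·CCB
    A ↦ AB
    B ↦ CCB
    C ↦ A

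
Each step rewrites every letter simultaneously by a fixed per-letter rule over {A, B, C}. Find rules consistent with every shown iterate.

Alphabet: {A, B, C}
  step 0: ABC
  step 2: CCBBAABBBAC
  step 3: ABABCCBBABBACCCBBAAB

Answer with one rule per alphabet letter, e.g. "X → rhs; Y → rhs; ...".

  step 2 ⇒ step 3: CCBBAABBBAC ⇒ AB·AB·C·C·BBA·BBA·C·C·C·BBA·AB
    A ↦ BBA
    B ↦ C
    C ↦ AB

A->BBA, B->C, C->AB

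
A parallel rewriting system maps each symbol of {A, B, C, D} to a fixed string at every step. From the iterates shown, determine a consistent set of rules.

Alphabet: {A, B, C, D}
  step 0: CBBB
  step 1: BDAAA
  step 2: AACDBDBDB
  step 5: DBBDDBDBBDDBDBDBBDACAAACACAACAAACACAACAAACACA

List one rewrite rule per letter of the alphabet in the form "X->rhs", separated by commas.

  step 1 ⇒ step 2: BDAAA ⇒ A·AC·DB·DB·DB
    A ↦ DB
    B ↦ A
    D ↦ AC
  step 0 ⇒ step 1: CBBB ⇒ BD·A·A·A
    C ↦ BD

A->DB, B->A, C->BD, D->AC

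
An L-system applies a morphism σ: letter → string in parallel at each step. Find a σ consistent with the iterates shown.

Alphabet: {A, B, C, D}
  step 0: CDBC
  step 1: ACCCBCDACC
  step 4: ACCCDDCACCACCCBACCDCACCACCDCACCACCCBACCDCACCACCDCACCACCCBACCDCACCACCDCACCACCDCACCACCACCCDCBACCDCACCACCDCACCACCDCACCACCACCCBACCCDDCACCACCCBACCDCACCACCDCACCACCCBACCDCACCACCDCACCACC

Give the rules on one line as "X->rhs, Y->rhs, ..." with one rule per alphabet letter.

  step 0 ⇒ step 1: CDBC ⇒ ACC·CB·CD·ACC
    B ↦ CD
    C ↦ ACC
    D ↦ CB
    A ↦ DC  (constrained at step 1)

A->DC, B->CD, C->ACC, D->CB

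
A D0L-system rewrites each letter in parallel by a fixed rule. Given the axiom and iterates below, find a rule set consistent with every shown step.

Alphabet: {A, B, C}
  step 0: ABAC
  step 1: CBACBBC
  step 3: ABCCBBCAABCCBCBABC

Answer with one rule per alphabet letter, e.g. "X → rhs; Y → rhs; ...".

  step 0 ⇒ step 1: ABAC ⇒ CB·A·CB·BC
    A ↦ CB
    B ↦ A
    C ↦ BC

A->CB, B->A, C->BC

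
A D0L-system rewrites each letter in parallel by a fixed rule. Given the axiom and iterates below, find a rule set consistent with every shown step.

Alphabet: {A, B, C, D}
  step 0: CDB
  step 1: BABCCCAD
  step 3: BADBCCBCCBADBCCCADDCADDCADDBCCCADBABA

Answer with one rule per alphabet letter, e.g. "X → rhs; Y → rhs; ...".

  step 0 ⇒ step 1: CDB ⇒ BA·BCC·CAD
    B ↦ CAD
    C ↦ BA
    D ↦ BCC
    A ↦ D  (constrained at step 1)

A->D, B->CAD, C->BA, D->BCC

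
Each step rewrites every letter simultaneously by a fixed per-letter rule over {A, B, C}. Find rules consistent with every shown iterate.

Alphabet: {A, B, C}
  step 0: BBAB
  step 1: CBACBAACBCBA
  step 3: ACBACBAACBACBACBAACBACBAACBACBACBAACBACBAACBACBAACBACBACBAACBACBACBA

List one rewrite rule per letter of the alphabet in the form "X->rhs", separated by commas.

  step 0 ⇒ step 1: BBAB ⇒ CBA·CBA·ACB·CBA
    A ↦ ACB
    B ↦ CBA
    C ↦ A  (constrained at step 1)

A->ACB, B->CBA, C->A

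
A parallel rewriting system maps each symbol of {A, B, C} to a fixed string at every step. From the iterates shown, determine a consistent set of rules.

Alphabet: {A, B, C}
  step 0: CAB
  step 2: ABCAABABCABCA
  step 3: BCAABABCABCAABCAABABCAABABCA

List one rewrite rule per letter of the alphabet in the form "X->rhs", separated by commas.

A->BCA, B->A, C->BA

  step 2 ⇒ step 3: ABCAABABCABCA ⇒ BCA·A·BA·BCA·BCA·A·BCA·A·BA·BCA·A·BA·BCA
    A ↦ BCA
    B ↦ A
    C ↦ BA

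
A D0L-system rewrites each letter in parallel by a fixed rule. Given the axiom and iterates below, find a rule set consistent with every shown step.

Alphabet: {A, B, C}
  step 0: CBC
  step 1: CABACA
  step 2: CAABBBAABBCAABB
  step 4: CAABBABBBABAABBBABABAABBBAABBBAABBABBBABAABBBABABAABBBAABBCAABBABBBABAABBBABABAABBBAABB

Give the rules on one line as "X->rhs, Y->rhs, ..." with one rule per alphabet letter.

  step 1 ⇒ step 2: CABACA ⇒ CA·ABB·BA·ABB·CA·ABB
    A ↦ ABB
    B ↦ BA
    C ↦ CA

A->ABB, B->BA, C->CA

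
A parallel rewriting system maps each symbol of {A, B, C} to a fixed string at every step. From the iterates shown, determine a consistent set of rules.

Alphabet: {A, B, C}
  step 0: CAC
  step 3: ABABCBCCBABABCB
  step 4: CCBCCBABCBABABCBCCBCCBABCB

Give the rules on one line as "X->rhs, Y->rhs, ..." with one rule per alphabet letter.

  step 3 ⇒ step 4: ABABCBCCBABABCB ⇒ C·CB·C·CB·AB·CB·AB·AB·CB·C·CB·C·CB·AB·CB
    A ↦ C
    B ↦ CB
    C ↦ AB

A->C, B->CB, C->AB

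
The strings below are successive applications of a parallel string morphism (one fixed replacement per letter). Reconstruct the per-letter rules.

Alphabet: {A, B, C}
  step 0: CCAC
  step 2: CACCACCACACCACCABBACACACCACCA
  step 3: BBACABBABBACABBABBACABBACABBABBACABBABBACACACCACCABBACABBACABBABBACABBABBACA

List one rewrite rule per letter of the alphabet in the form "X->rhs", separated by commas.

  step 2 ⇒ step 3: CACCACCACACCACCABBACACACCACCA ⇒ BBA·CA·BBA·BBA·CA·BBA·BBA·CA·BBA·CA·BBA·BBA·CA·BBA·BBA·CA·CAC·CAC·CA·BBA·CA·BBA·CA·BBA·BBA·CA·BBA·BBA·CA
    A ↦ CA
    B ↦ CAC
    C ↦ BBA

A->CA, B->CAC, C->BBA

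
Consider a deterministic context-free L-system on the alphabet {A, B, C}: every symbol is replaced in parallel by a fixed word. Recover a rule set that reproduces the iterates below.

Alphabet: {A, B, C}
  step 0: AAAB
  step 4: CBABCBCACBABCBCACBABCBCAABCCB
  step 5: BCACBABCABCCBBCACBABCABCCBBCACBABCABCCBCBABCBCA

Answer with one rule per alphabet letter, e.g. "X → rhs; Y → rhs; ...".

  step 4 ⇒ step 5: CBABCBCACBABCBCACBABCBCAABCCB ⇒ BC·A·CB·A·BC·A·BC·CB·BC·A·CB·A·BC·A·BC·CB·BC·A·CB·A·BC·A·BC·CB·CB·A·BC·BC·A
    A ↦ CB
    B ↦ A
    C ↦ BC

A->CB, B->A, C->BC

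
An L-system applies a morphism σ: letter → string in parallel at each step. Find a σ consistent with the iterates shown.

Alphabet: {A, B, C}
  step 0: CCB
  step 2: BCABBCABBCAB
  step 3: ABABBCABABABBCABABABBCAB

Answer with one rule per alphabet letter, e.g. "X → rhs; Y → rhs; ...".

A->BC, B->AB, C->AB

  step 2 ⇒ step 3: BCABBCABBCAB ⇒ AB·AB·BC·AB·AB·AB·BC·AB·AB·AB·BC·AB
    A ↦ BC
    B ↦ AB
    C ↦ AB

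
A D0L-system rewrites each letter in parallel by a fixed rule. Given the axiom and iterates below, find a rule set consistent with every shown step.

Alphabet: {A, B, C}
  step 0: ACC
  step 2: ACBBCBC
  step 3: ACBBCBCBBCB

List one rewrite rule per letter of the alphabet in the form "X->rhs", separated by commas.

A->AC, B->BC, C->B

  step 2 ⇒ step 3: ACBBCBC ⇒ AC·B·BC·BC·B·BC·B
    A ↦ AC
    B ↦ BC
    C ↦ B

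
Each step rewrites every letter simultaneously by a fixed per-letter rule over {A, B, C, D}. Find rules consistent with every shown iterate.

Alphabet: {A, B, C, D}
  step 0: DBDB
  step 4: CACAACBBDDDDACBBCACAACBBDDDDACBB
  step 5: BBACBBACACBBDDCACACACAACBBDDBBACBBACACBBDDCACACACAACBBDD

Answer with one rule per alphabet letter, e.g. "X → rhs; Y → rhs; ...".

  step 4 ⇒ step 5: CACAACBBDDDDACBBCACAACBBDDDDACBB ⇒ BB·AC·BB·AC·AC·BB·D·D·CA·CA·CA·CA·AC·BB·D·D·BB·AC·BB·AC·AC·BB·D·D·CA·CA·CA·CA·AC·BB·D·D
    A ↦ AC
    B ↦ D
    C ↦ BB
    D ↦ CA

A->AC, B->D, C->BB, D->CA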